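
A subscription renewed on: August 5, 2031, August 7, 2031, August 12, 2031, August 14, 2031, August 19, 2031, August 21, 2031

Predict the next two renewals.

The gap pattern 2, 5, 2, 5, 2 repeats every 2 events.
These are the Tuesdays and Thursdays of each week.
Next Tuesday: August 26, 2031.
Next Thursday: August 28, 2031.

August 26, 2031; August 28, 2031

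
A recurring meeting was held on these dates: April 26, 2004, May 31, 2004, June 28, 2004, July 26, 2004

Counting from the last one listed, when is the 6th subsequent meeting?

All Mondays; the gaps (35, 28, 28) vary with month length.
This is the last Monday of each month.
Last Monday of August 2004: August 30, 2004.
Last Monday of September 2004: September 27, 2004.
October 2004 ends with Monday October 25, 2004.
Last Monday of November 2004: November 29, 2004.
Last Monday of December 2004: December 27, 2004.
Last Monday of January 2005: January 31, 2005.

January 31, 2005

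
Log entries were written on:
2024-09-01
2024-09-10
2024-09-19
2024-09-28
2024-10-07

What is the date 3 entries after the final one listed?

The spacing is 9, 9, 9, 9 days — always 9 days.
2024-10-07 + 9 days = 2024-10-16.
2024-10-16 + 9 days = 2024-10-25.
2024-10-25 + 9 days = 2024-11-03.

2024-11-03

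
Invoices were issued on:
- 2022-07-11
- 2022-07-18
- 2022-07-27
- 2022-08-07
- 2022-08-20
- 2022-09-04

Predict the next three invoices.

Gaps: 7, 9, 11, 13, 15 days — each gap is 2 larger than the previous one.
Next gap: 17 days. 2022-09-04 + 17 days = 2022-09-21.
Next gap: 19 days. 2022-09-21 + 19 days = 2022-10-10.
Next gap: 21 days. 2022-10-10 + 21 days = 2022-10-31.

2022-09-21, 2022-10-10, 2022-10-31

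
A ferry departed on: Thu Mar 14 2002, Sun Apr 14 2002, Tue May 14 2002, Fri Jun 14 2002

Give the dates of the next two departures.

Gaps: 31, 30, 31 days — not constant. Every event is on the 14th of the month.
Pattern: the 14th of each month.
July 2002: Sun Jul 14 2002.
August 2002: Wed Aug 14 2002.

Sun Jul 14 2002, Wed Aug 14 2002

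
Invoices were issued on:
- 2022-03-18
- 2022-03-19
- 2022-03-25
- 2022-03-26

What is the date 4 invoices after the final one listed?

Every event lands on a Friday or Saturday (gaps cycle 1, 6, 1).
So the schedule is: every Friday and Saturday.
The following Friday is 2022-04-01.
Next Saturday: 2022-04-02.
The following Friday is 2022-04-08.
Next Saturday: 2022-04-09.

2022-04-09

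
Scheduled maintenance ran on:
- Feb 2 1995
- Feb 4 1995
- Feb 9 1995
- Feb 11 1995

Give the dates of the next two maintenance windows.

Every event lands on a Thursday or Saturday (gaps cycle 2, 5, 2).
So the schedule is: every Thursday and Saturday.
The following Thursday is Feb 16 1995.
Next Saturday: Feb 18 1995.

Feb 16 1995, Feb 18 1995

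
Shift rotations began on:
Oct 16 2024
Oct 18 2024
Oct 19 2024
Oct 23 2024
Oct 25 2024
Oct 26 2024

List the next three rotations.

The gap pattern 2, 1, 4, 2, 1 repeats every 3 events.
These are the Wednesdays, Fridays and Saturdays of each week.
The following Wednesday is Oct 30 2024.
Next Friday: Nov 1 2024.
Next Saturday: Nov 2 2024.

Oct 30 2024, Nov 1 2024, Nov 2 2024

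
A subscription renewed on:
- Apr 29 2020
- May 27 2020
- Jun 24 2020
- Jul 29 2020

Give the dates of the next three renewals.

Aug 26 2020, Sep 30 2020, Oct 28 2020

Every date is a Wednesday; gaps 28, 28, 35 days.
Each is the last Wednesday of its month (at least one falls on the 29th or later, ruling out '4th Wednesday').
August 2020 ends with Wednesday Aug 26 2020.
Last Wednesday of September 2020: Sep 30 2020.
Last Wednesday of October 2020: Oct 28 2020.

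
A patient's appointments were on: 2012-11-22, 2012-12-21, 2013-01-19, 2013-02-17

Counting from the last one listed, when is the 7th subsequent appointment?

Every event comes 29 days after the last (29, 29, 29).
2013-02-17 + 29 days = 2013-03-18.
2013-03-18 + 29 days = 2013-04-16.
2013-04-16 + 29 days = 2013-05-15.
2013-05-15 + 29 days = 2013-06-13.
2013-06-13 + 29 days = 2013-07-12.
2013-07-12 + 29 days = 2013-08-10.
2013-08-10 + 29 days = 2013-09-08.

2013-09-08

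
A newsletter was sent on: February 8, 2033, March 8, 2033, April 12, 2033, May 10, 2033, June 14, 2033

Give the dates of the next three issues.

July 12, 2033; August 9, 2033; September 13, 2033

Gaps: 28, 35, 28, 35 days — a mix of 28 and 35. Every date is a Tuesday.
Each is the 2nd Tuesday of its month.
2nd Tuesday of July 2033: July 12, 2033.
August 2033 — 2nd Tuesday is August 9, 2033.
2nd Tuesday of September 2033: September 13, 2033.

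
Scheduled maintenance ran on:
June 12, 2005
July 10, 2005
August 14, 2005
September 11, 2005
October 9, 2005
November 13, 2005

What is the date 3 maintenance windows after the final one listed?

February 12, 2006

Gaps: 28, 35, 28, 28, 35 days — a mix of 28 and 35. Every date is a Sunday.
Each is the 2nd Sunday of its month.
2nd Sunday of December 2005: December 11, 2005.
2nd Sunday of January 2006: January 8, 2006.
2nd Sunday of February 2006: February 12, 2006.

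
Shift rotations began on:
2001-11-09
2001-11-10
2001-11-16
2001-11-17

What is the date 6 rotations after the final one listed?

The gap pattern 1, 6, 1 repeats every 2 events.
These are the Fridays and Saturdays of each week.
Next Friday: 2001-11-23.
The following Saturday is 2001-11-24.
Next Friday: 2001-11-30.
The following Saturday is 2001-12-01.
Next Friday: 2001-12-07.
The following Saturday is 2001-12-08.

2001-12-08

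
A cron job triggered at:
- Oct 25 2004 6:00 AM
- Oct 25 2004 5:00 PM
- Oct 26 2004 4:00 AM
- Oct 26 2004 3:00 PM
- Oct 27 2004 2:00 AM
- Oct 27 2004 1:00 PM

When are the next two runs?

The interval is a steady 11 hours (11, 11, 11, 11, 11).
Oct 27 2004 1:00 PM + 11 h = Oct 28 2004 12:00 AM.
Oct 28 2004 12:00 AM + 11 h = Oct 28 2004 11:00 AM.

Oct 28 2004 12:00 AM, Oct 28 2004 11:00 AM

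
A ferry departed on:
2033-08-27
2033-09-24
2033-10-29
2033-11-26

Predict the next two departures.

Every date is a Saturday; gaps 28, 35, 28 days.
Each is the last Saturday of its month (at least one falls on the 29th or later, ruling out '4th Saturday').
Last Saturday of December 2033: 2033-12-31.
Last Saturday of January 2034: 2034-01-28.

2033-12-31, 2034-01-28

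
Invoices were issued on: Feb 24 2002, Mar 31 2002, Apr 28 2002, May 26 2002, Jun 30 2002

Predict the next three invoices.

Jul 28 2002, Aug 25 2002, Sep 29 2002

Every date is a Sunday; gaps 35, 28, 28, 35 days.
Each is the last Sunday of its month (at least one falls on the 29th or later, ruling out '4th Sunday').
Last Sunday of July 2002: Jul 28 2002.
August 2002 ends with Sunday Aug 25 2002.
Last Sunday of September 2002: Sep 29 2002.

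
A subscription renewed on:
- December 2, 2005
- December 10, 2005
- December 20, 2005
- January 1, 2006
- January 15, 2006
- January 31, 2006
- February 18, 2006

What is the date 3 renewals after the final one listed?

April 25, 2006

The spacing grows by 2 each time: 8, 10, 12, 14, 16, 18 days.
Next gap: 20 days. February 18, 2006 + 20 days = March 10, 2006.
Next gap: 22 days. March 10, 2006 + 22 days = April 1, 2006.
Next gap: 24 days. April 1, 2006 + 24 days = April 25, 2006.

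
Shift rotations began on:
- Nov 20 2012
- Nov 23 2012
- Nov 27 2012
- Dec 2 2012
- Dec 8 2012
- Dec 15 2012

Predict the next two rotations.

The spacing grows by 1 each time: 3, 4, 5, 6, 7 days.
Next gap: 8 days. Dec 15 2012 + 8 days = Dec 23 2012.
Next gap: 9 days. Dec 23 2012 + 9 days = Jan 1 2013.

Dec 23 2012, Jan 1 2013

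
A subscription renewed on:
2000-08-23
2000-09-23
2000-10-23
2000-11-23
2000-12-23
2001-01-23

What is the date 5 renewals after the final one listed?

The day-of-month is always 23 (31, 30, 31, 30, 31 days between events).
So this recurs on the 23rd of each month.
Next: February 2001 → 2001-02-23.
March 2001: 2001-03-23.
April 2001: 2001-04-23.
May 2001: 2001-05-23.
Next: June 2001 → 2001-06-23.

2001-06-23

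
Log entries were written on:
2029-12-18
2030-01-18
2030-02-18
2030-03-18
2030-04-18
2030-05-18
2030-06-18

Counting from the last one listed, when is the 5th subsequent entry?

2030-11-18

Gaps: 31, 31, 28, 31, 30, 31 days — not constant. Every event is on the 18th of the month.
Pattern: the 18th of each month.
July 2030: 2030-07-18.
August 2030: 2030-08-18.
Next: September 2030 → 2030-09-18.
Next: October 2030 → 2030-10-18.
November 2030: 2030-11-18.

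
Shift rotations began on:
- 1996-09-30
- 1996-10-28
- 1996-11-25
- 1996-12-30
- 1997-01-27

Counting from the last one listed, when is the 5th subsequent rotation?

1997-06-30

Every date is a Monday; gaps 28, 28, 35, 28 days.
Each is the last Monday of its month (at least one falls on the 29th or later, ruling out '4th Monday').
February 1997 ends with Monday 1997-02-24.
Last Monday of March 1997: 1997-03-31.
April 1997 ends with Monday 1997-04-28.
Last Monday of May 1997: 1997-05-26.
Last Monday of June 1997: 1997-06-30.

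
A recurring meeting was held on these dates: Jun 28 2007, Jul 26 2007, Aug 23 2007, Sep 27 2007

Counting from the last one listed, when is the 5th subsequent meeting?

Gaps: 28, 28, 35 days — a mix of 28 and 35. Every date is a Thursday.
Each is the 4th Thursday of its month.
4th Thursday of October 2007: Oct 25 2007.
4th Thursday of November 2007: Nov 22 2007.
4th Thursday of December 2007: Dec 27 2007.
4th Thursday of January 2008: Jan 24 2008.
4th Thursday of February 2008: Feb 28 2008.

Feb 28 2008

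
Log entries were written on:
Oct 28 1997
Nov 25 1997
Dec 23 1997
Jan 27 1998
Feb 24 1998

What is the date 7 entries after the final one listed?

Sep 22 1998

Gaps: 28, 28, 35, 28 days — a mix of 28 and 35. Every date is a Tuesday.
Each is the 4th Tuesday of its month.
4th Tuesday of March 1998: Mar 24 1998.
4th Tuesday of April 1998: Apr 28 1998.
4th Tuesday of May 1998: May 26 1998.
June 1998 — 4th Tuesday is Jun 23 1998.
4th Tuesday of July 1998: Jul 28 1998.
August 1998 — 4th Tuesday is Aug 25 1998.
4th Tuesday of September 1998: Sep 22 1998.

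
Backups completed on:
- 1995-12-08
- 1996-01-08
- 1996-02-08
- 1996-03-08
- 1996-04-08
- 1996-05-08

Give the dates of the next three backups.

1996-06-08, 1996-07-08, 1996-08-08

Gaps: 31, 31, 29, 31, 30 days — not constant. Every event is on the 8th of the month.
Pattern: the 8th of each month.
June 1996: 1996-06-08.
Next: July 1996 → 1996-07-08.
August 1996: 1996-08-08.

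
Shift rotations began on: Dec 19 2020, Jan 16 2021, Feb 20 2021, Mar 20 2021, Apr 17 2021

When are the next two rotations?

May 15 2021, Jun 19 2021

All dates are Saturdays, 28, 35, 28, 28 days apart.
Specifically, the 3rd Saturday of each month.
May 2021 — 3rd Saturday is May 15 2021.
June 2021 — 3rd Saturday is Jun 19 2021.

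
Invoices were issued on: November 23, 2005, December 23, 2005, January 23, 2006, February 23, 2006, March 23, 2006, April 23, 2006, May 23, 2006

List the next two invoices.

Gaps: 30, 31, 31, 28, 31, 30 days — not constant. Every event is on the 23rd of the month.
Pattern: the 23rd of each month.
Next: June 2006 → June 23, 2006.
July 2006: July 23, 2006.

June 23, 2006; July 23, 2006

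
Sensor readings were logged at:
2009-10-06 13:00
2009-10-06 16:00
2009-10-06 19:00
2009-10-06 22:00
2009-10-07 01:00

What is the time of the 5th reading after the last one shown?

2009-10-07 16:00

Gaps: 3, 3, 3, 3 hours — each event is 3 hours after the previous one.
2009-10-07 01:00 + 3 h = 2009-10-07 04:00.
2009-10-07 04:00 + 3 h = 2009-10-07 07:00.
2009-10-07 07:00 + 3 h = 2009-10-07 10:00.
2009-10-07 10:00 + 3 h = 2009-10-07 13:00.
2009-10-07 13:00 + 3 h = 2009-10-07 16:00.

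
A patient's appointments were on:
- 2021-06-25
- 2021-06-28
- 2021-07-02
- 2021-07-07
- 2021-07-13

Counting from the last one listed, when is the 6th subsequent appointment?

2021-09-08

Intervals are 3, 4, 5, 6 days — an arithmetic progression with common difference 1.
Next gap: 7 days. 2021-07-13 + 7 days = 2021-07-20.
Next gap: 8 days. 2021-07-20 + 8 days = 2021-07-28.
Next gap: 9 days. 2021-07-28 + 9 days = 2021-08-06.
Next gap: 10 days. 2021-08-06 + 10 days = 2021-08-16.
Next gap: 11 days. 2021-08-16 + 11 days = 2021-08-27.
Next gap: 12 days. 2021-08-27 + 12 days = 2021-09-08.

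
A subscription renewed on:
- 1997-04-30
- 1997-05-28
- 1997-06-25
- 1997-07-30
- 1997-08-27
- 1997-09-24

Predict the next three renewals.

Every date is a Wednesday; gaps 28, 28, 35, 28, 28 days.
Each is the last Wednesday of its month (at least one falls on the 29th or later, ruling out '4th Wednesday').
October 1997 ends with Wednesday 1997-10-29.
November 1997 ends with Wednesday 1997-11-26.
December 1997 ends with Wednesday 1997-12-31.

1997-10-29, 1997-11-26, 1997-12-31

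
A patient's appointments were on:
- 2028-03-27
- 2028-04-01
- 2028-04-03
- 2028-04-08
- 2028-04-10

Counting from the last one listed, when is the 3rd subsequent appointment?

2028-04-22

Every event lands on a Monday or Saturday (gaps cycle 5, 2, 5, 2).
So the schedule is: every Monday and Saturday.
The following Saturday is 2028-04-15.
The following Monday is 2028-04-17.
The following Saturday is 2028-04-22.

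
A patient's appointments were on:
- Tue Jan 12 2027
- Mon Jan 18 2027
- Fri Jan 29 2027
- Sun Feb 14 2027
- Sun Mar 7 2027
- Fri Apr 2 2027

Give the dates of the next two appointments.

Mon May 3 2027, Tue Jun 8 2027

Gaps: 6, 11, 16, 21, 26 days — each gap is 5 larger than the previous one.
Next gap: 31 days. Fri Apr 2 2027 + 31 days = Mon May 3 2027.
Next gap: 36 days. Mon May 3 2027 + 36 days = Tue Jun 8 2027.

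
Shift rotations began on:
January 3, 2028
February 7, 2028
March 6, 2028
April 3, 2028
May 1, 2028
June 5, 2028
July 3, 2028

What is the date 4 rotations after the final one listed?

All dates are Mondays, 35, 28, 28, 28, 35, 28 days apart.
Specifically, the 1st Monday of each month.
August 2028 — 1st Monday is August 7, 2028.
September 2028 — 1st Monday is September 4, 2028.
1st Monday of October 2028: October 2, 2028.
1st Monday of November 2028: November 6, 2028.

November 6, 2028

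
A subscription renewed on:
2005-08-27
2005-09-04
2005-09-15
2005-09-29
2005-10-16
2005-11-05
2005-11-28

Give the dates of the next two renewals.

2005-12-24, 2006-01-22

Intervals are 8, 11, 14, 17, 20, 23 days — an arithmetic progression with common difference 3.
Next gap: 26 days. 2005-11-28 + 26 days = 2005-12-24.
Next gap: 29 days. 2005-12-24 + 29 days = 2006-01-22.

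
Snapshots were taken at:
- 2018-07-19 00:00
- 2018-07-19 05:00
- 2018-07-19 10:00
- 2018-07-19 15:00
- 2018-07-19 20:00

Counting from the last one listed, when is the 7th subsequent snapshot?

2018-07-21 07:00

Gaps: 5, 5, 5, 5 hours — each event is 5 hours after the previous one.
2018-07-19 20:00 + 5 h = 2018-07-20 01:00.
2018-07-20 01:00 + 5 h = 2018-07-20 06:00.
2018-07-20 06:00 + 5 h = 2018-07-20 11:00.
2018-07-20 11:00 + 5 h = 2018-07-20 16:00.
2018-07-20 16:00 + 5 h = 2018-07-20 21:00.
2018-07-20 21:00 + 5 h = 2018-07-21 02:00.
2018-07-21 02:00 + 5 h = 2018-07-21 07:00.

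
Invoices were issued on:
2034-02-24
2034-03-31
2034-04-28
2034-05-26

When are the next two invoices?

These are Fridays with 35, 28, 28-day gaps.
Each is the final Friday of its month — 2034-03-31 is past the 28th, so '4th Friday' doesn't fit.
Last Friday of June 2034: 2034-06-30.
July 2034 ends with Friday 2034-07-28.

2034-06-30, 2034-07-28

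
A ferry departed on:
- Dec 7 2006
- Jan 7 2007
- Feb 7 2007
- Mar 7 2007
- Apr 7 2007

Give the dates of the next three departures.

May 7 2007, Jun 7 2007, Jul 7 2007

Each date is the 7th; the gaps (31, 31, 28, 31) track the month lengths.
The rule is the 7th of each month.
Next: May 2007 → May 7 2007.
Next: June 2007 → Jun 7 2007.
Next: July 2007 → Jul 7 2007.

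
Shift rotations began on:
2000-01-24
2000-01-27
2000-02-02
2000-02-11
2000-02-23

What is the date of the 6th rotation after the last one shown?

Gaps: 3, 6, 9, 12 days — each gap is 3 larger than the previous one.
Next gap: 15 days. 2000-02-23 + 15 days = 2000-03-09.
Next gap: 18 days. 2000-03-09 + 18 days = 2000-03-27.
Next gap: 21 days. 2000-03-27 + 21 days = 2000-04-17.
Next gap: 24 days. 2000-04-17 + 24 days = 2000-05-11.
Next gap: 27 days. 2000-05-11 + 27 days = 2000-06-07.
Next gap: 30 days. 2000-06-07 + 30 days = 2000-07-07.

2000-07-07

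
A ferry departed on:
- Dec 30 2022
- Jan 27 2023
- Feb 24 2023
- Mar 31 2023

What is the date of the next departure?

Apr 28 2023

All Fridays; the gaps (28, 28, 35) vary with month length.
This is the last Friday of each month.
Last Friday of April 2023: Apr 28 2023.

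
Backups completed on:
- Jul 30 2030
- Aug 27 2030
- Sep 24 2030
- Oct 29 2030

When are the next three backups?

Nov 26 2030, Dec 31 2030, Jan 28 2031

Every date is a Tuesday; gaps 28, 28, 35 days.
Each is the last Tuesday of its month (at least one falls on the 29th or later, ruling out '4th Tuesday').
Last Tuesday of November 2030: Nov 26 2030.
December 2030 ends with Tuesday Dec 31 2030.
January 2031 ends with Tuesday Jan 28 2031.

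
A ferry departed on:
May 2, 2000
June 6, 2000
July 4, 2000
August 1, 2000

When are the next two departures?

These are Tuesdays at 28- or 35-day spacing (35, 28, 28).
The pattern: 1st Tuesday of the month.
1st Tuesday of September 2000: September 5, 2000.
October 2000 — 1st Tuesday is October 3, 2000.

September 5, 2000; October 3, 2000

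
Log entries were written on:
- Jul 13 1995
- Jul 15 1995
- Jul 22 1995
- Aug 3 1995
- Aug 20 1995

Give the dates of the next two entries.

Sep 11 1995, Oct 8 1995

Intervals are 2, 7, 12, 17 days — an arithmetic progression with common difference 5.
Next gap: 22 days. Aug 20 1995 + 22 days = Sep 11 1995.
Next gap: 27 days. Sep 11 1995 + 27 days = Oct 8 1995.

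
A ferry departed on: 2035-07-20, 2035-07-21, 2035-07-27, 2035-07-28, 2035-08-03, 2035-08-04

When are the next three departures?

Every event lands on a Friday or Saturday (gaps cycle 1, 6, 1, 6, 1).
So the schedule is: every Friday and Saturday.
Next Friday: 2035-08-10.
Next Saturday: 2035-08-11.
Next Friday: 2035-08-17.

2035-08-10, 2035-08-11, 2035-08-17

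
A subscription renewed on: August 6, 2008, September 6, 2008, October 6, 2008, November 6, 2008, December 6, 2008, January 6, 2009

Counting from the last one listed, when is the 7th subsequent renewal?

Each date is the 6th; the gaps (31, 30, 31, 30, 31) track the month lengths.
The rule is the 6th of each month.
February 2009: February 6, 2009.
March 2009: March 6, 2009.
April 2009: April 6, 2009.
May 2009: May 6, 2009.
Next: June 2009 → June 6, 2009.
Next: July 2009 → July 6, 2009.
August 2009: August 6, 2009.

August 6, 2009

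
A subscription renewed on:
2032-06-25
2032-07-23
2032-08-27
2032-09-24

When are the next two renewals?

2032-10-22, 2032-11-26

Gaps: 28, 35, 28 days — a mix of 28 and 35. Every date is a Friday.
Each is the 4th Friday of its month.
October 2032 — 4th Friday is 2032-10-22.
November 2032 — 4th Friday is 2032-11-26.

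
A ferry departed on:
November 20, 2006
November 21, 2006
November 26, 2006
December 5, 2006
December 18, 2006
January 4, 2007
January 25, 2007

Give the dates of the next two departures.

February 19, 2007; March 20, 2007

Intervals are 1, 5, 9, 13, 17, 21 days — an arithmetic progression with common difference 4.
Next gap: 25 days. January 25, 2007 + 25 days = February 19, 2007.
Next gap: 29 days. February 19, 2007 + 29 days = March 20, 2007.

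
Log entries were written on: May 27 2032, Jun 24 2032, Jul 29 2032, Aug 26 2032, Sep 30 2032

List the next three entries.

These are Thursdays with 28, 35, 28, 35-day gaps.
Each is the final Thursday of its month — Jul 29 2032 is past the 28th, so '4th Thursday' doesn't fit.
Last Thursday of October 2032: Oct 28 2032.
November 2032 ends with Thursday Nov 25 2032.
December 2032 ends with Thursday Dec 30 2032.

Oct 28 2032, Nov 25 2032, Dec 30 2032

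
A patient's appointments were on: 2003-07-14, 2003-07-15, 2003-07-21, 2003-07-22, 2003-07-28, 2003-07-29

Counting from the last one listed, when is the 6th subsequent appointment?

2003-08-19

Gaps: 1, 6, 1, 6, 1 days — not constant, but cyclic with period 2.
The events fall on every Monday and Tuesday.
The following Monday is 2003-08-04.
The following Tuesday is 2003-08-05.
The following Monday is 2003-08-11.
Next Tuesday: 2003-08-12.
Next Monday: 2003-08-18.
The following Tuesday is 2003-08-19.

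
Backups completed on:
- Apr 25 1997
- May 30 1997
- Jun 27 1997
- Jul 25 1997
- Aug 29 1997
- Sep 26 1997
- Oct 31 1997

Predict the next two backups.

All Fridays; the gaps (35, 28, 28, 35, 28, 35) vary with month length.
This is the last Friday of each month.
November 1997 ends with Friday Nov 28 1997.
December 1997 ends with Friday Dec 26 1997.

Nov 28 1997, Dec 26 1997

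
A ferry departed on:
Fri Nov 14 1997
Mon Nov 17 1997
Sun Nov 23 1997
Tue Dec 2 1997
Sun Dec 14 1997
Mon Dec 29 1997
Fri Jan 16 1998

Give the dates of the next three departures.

Gaps: 3, 6, 9, 12, 15, 18 days — each gap is 3 larger than the previous one.
Next gap: 21 days. Fri Jan 16 1998 + 21 days = Fri Feb 6 1998.
Next gap: 24 days. Fri Feb 6 1998 + 24 days = Mon Mar 2 1998.
Next gap: 27 days. Mon Mar 2 1998 + 27 days = Sun Mar 29 1998.

Fri Feb 6 1998, Mon Mar 2 1998, Sun Mar 29 1998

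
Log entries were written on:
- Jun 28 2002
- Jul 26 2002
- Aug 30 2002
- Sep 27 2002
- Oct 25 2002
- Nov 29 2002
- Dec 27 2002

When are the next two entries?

Jan 31 2003, Feb 28 2003

These are Fridays with 28, 35, 28, 28, 35, 28-day gaps.
Each is the final Friday of its month — Aug 30 2002 is past the 28th, so '4th Friday' doesn't fit.
January 2003 ends with Friday Jan 31 2003.
February 2003 ends with Friday Feb 28 2003.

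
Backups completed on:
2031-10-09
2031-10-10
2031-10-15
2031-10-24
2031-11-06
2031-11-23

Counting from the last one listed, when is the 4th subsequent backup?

Intervals are 1, 5, 9, 13, 17 days — an arithmetic progression with common difference 4.
Next gap: 21 days. 2031-11-23 + 21 days = 2031-12-14.
Next gap: 25 days. 2031-12-14 + 25 days = 2032-01-08.
Next gap: 29 days. 2032-01-08 + 29 days = 2032-02-06.
Next gap: 33 days. 2032-02-06 + 33 days = 2032-03-10.

2032-03-10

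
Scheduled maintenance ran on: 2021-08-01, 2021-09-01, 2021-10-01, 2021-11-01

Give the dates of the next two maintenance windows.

2021-12-01, 2022-01-01

Gaps: 31, 30, 31 days — not constant. Every event is on the 1st of the month.
Pattern: the 1st of each month.
December 2021: 2021-12-01.
January 2022: 2022-01-01.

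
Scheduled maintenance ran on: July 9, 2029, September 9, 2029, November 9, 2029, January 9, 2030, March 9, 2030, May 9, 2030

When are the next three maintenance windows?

July 9, 2030; September 9, 2030; November 9, 2030

The day-of-month is always 9 (62, 61, 61, 59, 61 days between events).
So this recurs on the 9th of every 2 months.
July 2030: July 9, 2030.
Next: September 2030 → September 9, 2030.
Next: November 2030 → November 9, 2030.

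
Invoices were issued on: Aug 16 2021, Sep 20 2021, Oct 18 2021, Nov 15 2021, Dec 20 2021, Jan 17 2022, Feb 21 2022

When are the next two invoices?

All dates are Mondays, 35, 28, 28, 35, 28, 35 days apart.
Specifically, the 3rd Monday of each month.
March 2022 — 3rd Monday is Mar 21 2022.
April 2022 — 3rd Monday is Apr 18 2022.

Mar 21 2022, Apr 18 2022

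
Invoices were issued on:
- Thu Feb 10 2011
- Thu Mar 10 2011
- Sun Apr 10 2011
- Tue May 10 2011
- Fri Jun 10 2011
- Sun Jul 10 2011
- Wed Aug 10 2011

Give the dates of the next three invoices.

Gaps: 28, 31, 30, 31, 30, 31 days — not constant. Every event is on the 10th of the month.
Pattern: the 10th of each month.
Next: September 2011 → Sat Sep 10 2011.
October 2011: Mon Oct 10 2011.
Next: November 2011 → Thu Nov 10 2011.

Sat Sep 10 2011, Mon Oct 10 2011, Thu Nov 10 2011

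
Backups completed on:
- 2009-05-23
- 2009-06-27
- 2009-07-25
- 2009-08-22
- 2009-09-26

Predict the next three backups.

2009-10-24, 2009-11-28, 2009-12-26

Gaps: 35, 28, 28, 35 days — a mix of 28 and 35. Every date is a Saturday.
Each is the 4th Saturday of its month.
October 2009 — 4th Saturday is 2009-10-24.
4th Saturday of November 2009: 2009-11-28.
4th Saturday of December 2009: 2009-12-26.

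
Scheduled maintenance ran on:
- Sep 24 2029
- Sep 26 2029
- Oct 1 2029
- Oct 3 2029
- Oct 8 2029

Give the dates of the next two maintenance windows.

Every event lands on a Monday or Wednesday (gaps cycle 2, 5, 2, 5).
So the schedule is: every Monday and Wednesday.
Next Wednesday: Oct 10 2029.
Next Monday: Oct 15 2029.

Oct 10 2029, Oct 15 2029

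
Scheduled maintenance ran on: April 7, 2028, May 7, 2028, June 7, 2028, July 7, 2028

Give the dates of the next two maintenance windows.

August 7, 2028; September 7, 2028

Each date is the 7th; the gaps (30, 31, 30) track the month lengths.
The rule is the 7th of each month.
August 2028: August 7, 2028.
Next: September 2028 → September 7, 2028.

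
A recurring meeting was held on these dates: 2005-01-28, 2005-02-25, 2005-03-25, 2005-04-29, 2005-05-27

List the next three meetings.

All Fridays; the gaps (28, 28, 35, 28) vary with month length.
This is the last Friday of each month.
Last Friday of June 2005: 2005-06-24.
Last Friday of July 2005: 2005-07-29.
Last Friday of August 2005: 2005-08-26.

2005-06-24, 2005-07-29, 2005-08-26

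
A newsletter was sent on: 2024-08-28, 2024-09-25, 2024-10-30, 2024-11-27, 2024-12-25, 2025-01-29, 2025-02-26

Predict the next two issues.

2025-03-26, 2025-04-30

Every date is a Wednesday; gaps 28, 35, 28, 28, 35, 28 days.
Each is the last Wednesday of its month (at least one falls on the 29th or later, ruling out '4th Wednesday').
March 2025 ends with Wednesday 2025-03-26.
Last Wednesday of April 2025: 2025-04-30.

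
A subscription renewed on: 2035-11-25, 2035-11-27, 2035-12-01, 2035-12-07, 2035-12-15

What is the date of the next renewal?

Gaps: 2, 4, 6, 8 days — each gap is 2 larger than the previous one.
Next gap: 10 days. 2035-12-15 + 10 days = 2035-12-25.

2035-12-25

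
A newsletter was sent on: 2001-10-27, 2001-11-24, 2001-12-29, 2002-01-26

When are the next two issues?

Every date is a Saturday; gaps 28, 35, 28 days.
Each is the last Saturday of its month (at least one falls on the 29th or later, ruling out '4th Saturday').
February 2002 ends with Saturday 2002-02-23.
Last Saturday of March 2002: 2002-03-30.

2002-02-23, 2002-03-30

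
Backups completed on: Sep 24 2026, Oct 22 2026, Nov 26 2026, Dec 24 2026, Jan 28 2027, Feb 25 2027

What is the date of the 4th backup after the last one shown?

Jun 24 2027

Gaps: 28, 35, 28, 35, 28 days — a mix of 28 and 35. Every date is a Thursday.
Each is the 4th Thursday of its month.
March 2027 — 4th Thursday is Mar 25 2027.
4th Thursday of April 2027: Apr 22 2027.
4th Thursday of May 2027: May 27 2027.
June 2027 — 4th Thursday is Jun 24 2027.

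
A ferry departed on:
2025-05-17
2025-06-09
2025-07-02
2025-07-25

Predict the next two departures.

2025-08-17, 2025-09-09

Every event comes 23 days after the last (23, 23, 23).
2025-07-25 + 23 days = 2025-08-17.
2025-08-17 + 23 days = 2025-09-09.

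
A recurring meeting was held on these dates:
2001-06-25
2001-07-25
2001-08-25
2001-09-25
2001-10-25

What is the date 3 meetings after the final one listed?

Gaps: 30, 31, 31, 30 days — not constant. Every event is on the 25th of the month.
Pattern: the 25th of each month.
November 2001: 2001-11-25.
December 2001: 2001-12-25.
Next: January 2002 → 2002-01-25.

2002-01-25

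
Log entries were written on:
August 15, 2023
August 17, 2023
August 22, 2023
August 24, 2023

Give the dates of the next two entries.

Gaps: 2, 5, 2 days — not constant, but cyclic with period 2.
The events fall on every Tuesday and Thursday.
Next Tuesday: August 29, 2023.
Next Thursday: August 31, 2023.

August 29, 2023; August 31, 2023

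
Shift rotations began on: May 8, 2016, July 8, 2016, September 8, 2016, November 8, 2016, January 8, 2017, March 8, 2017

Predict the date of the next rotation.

The day-of-month is always 8 (61, 62, 61, 61, 59 days between events).
So this recurs on the 8th of every 2 months.
Next: May 2017 → May 8, 2017.

May 8, 2017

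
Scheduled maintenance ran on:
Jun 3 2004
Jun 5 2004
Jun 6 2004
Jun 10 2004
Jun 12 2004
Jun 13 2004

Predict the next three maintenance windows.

The gap pattern 2, 1, 4, 2, 1 repeats every 3 events.
These are the Thursdays, Saturdays and Sundays of each week.
Next Thursday: Jun 17 2004.
The following Saturday is Jun 19 2004.
The following Sunday is Jun 20 2004.

Jun 17 2004, Jun 19 2004, Jun 20 2004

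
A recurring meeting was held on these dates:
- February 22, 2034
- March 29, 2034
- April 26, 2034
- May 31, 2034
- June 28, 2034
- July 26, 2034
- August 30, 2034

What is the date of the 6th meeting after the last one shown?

All Wednesdays; the gaps (35, 28, 35, 28, 28, 35) vary with month length.
This is the last Wednesday of each month.
September 2034 ends with Wednesday September 27, 2034.
Last Wednesday of October 2034: October 25, 2034.
Last Wednesday of November 2034: November 29, 2034.
December 2034 ends with Wednesday December 27, 2034.
January 2035 ends with Wednesday January 31, 2035.
February 2035 ends with Wednesday February 28, 2035.

February 28, 2035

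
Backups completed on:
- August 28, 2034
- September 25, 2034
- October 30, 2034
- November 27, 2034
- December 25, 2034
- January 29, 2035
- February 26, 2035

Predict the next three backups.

Every date is a Monday; gaps 28, 35, 28, 28, 35, 28 days.
Each is the last Monday of its month (at least one falls on the 29th or later, ruling out '4th Monday').
March 2035 ends with Monday March 26, 2035.
Last Monday of April 2035: April 30, 2035.
Last Monday of May 2035: May 28, 2035.

March 26, 2035; April 30, 2035; May 28, 2035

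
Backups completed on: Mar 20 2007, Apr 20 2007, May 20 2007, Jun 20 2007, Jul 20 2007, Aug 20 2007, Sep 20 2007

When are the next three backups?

Oct 20 2007, Nov 20 2007, Dec 20 2007

Each date is the 20th; the gaps (31, 30, 31, 30, 31, 31) track the month lengths.
The rule is the 20th of each month.
October 2007: Oct 20 2007.
Next: November 2007 → Nov 20 2007.
December 2007: Dec 20 2007.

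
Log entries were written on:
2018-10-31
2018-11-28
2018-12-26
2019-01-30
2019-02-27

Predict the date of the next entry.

2019-03-27

All Wednesdays; the gaps (28, 28, 35, 28) vary with month length.
This is the last Wednesday of each month.
Last Wednesday of March 2019: 2019-03-27.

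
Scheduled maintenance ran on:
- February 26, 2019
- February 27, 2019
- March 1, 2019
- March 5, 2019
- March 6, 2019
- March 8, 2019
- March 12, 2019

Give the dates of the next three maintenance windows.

Gaps: 1, 2, 4, 1, 2, 4 days — not constant, but cyclic with period 3.
The events fall on every Tuesday, Wednesday and Friday.
Next Wednesday: March 13, 2019.
The following Friday is March 15, 2019.
Next Tuesday: March 19, 2019.

March 13, 2019; March 15, 2019; March 19, 2019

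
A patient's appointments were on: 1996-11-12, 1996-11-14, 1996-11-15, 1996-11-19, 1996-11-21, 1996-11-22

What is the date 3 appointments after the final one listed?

1996-11-29

Every event lands on a Tuesday or Thursday or Friday (gaps cycle 2, 1, 4, 2, 1).
So the schedule is: every Tuesday, Thursday and Friday.
The following Tuesday is 1996-11-26.
The following Thursday is 1996-11-28.
The following Friday is 1996-11-29.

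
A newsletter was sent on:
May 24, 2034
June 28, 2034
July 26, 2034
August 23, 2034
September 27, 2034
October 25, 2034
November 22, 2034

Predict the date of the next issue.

Gaps: 35, 28, 28, 35, 28, 28 days — a mix of 28 and 35. Every date is a Wednesday.
Each is the 4th Wednesday of its month.
December 2034 — 4th Wednesday is December 27, 2034.

December 27, 2034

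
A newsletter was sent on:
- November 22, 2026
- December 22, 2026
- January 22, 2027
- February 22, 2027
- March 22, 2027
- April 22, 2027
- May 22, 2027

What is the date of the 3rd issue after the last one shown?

August 22, 2027

Each date is the 22nd; the gaps (30, 31, 31, 28, 31, 30) track the month lengths.
The rule is the 22nd of each month.
June 2027: June 22, 2027.
July 2027: July 22, 2027.
Next: August 2027 → August 22, 2027.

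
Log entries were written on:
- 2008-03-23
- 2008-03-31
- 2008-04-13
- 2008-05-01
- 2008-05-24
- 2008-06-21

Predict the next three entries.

2008-07-24, 2008-08-31, 2008-10-13

Intervals are 8, 13, 18, 23, 28 days — an arithmetic progression with common difference 5.
Next gap: 33 days. 2008-06-21 + 33 days = 2008-07-24.
Next gap: 38 days. 2008-07-24 + 38 days = 2008-08-31.
Next gap: 43 days. 2008-08-31 + 43 days = 2008-10-13.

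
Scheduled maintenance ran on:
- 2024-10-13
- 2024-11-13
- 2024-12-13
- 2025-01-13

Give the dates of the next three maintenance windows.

Gaps: 31, 30, 31 days — not constant. Every event is on the 13th of the month.
Pattern: the 13th of each month.
Next: February 2025 → 2025-02-13.
Next: March 2025 → 2025-03-13.
Next: April 2025 → 2025-04-13.

2025-02-13, 2025-03-13, 2025-04-13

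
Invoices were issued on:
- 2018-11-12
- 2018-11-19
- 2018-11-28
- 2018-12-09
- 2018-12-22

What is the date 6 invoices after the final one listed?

Intervals are 7, 9, 11, 13 days — an arithmetic progression with common difference 2.
Next gap: 15 days. 2018-12-22 + 15 days = 2019-01-06.
Next gap: 17 days. 2019-01-06 + 17 days = 2019-01-23.
Next gap: 19 days. 2019-01-23 + 19 days = 2019-02-11.
Next gap: 21 days. 2019-02-11 + 21 days = 2019-03-04.
Next gap: 23 days. 2019-03-04 + 23 days = 2019-03-27.
Next gap: 25 days. 2019-03-27 + 25 days = 2019-04-21.

2019-04-21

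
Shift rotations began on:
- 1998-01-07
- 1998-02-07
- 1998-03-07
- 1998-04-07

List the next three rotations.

1998-05-07, 1998-06-07, 1998-07-07

Each date is the 7th; the gaps (31, 28, 31) track the month lengths.
The rule is the 7th of each month.
Next: May 1998 → 1998-05-07.
Next: June 1998 → 1998-06-07.
July 1998: 1998-07-07.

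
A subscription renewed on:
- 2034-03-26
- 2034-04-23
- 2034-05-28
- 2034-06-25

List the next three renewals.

All dates are Sundays, 28, 35, 28 days apart.
Specifically, the 4th Sunday of each month.
July 2034 — 4th Sunday is 2034-07-23.
August 2034 — 4th Sunday is 2034-08-27.
September 2034 — 4th Sunday is 2034-09-24.

2034-07-23, 2034-08-27, 2034-09-24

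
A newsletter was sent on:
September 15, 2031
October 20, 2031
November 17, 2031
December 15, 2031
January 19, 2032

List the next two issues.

February 16, 2032; March 15, 2032

These are Mondays at 28- or 35-day spacing (35, 28, 28, 35).
The pattern: 3rd Monday of the month.
3rd Monday of February 2032: February 16, 2032.
March 2032 — 3rd Monday is March 15, 2032.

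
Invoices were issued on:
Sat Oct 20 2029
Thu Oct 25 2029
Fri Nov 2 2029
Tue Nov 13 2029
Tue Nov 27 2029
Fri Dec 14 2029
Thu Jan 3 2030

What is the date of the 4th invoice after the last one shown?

Tue Apr 23 2030

Gaps: 5, 8, 11, 14, 17, 20 days — each gap is 3 larger than the previous one.
Next gap: 23 days. Thu Jan 3 2030 + 23 days = Sat Jan 26 2030.
Next gap: 26 days. Sat Jan 26 2030 + 26 days = Thu Feb 21 2030.
Next gap: 29 days. Thu Feb 21 2030 + 29 days = Fri Mar 22 2030.
Next gap: 32 days. Fri Mar 22 2030 + 32 days = Tue Apr 23 2030.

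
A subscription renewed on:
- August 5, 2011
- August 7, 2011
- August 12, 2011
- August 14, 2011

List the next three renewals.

August 19, 2011; August 21, 2011; August 26, 2011

Gaps: 2, 5, 2 days — not constant, but cyclic with period 2.
The events fall on every Friday and Sunday.
The following Friday is August 19, 2011.
The following Sunday is August 21, 2011.
Next Friday: August 26, 2011.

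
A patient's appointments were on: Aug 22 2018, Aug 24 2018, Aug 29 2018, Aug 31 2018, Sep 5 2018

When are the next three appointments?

The gap pattern 2, 5, 2, 5 repeats every 2 events.
These are the Wednesdays and Fridays of each week.
Next Friday: Sep 7 2018.
Next Wednesday: Sep 12 2018.
The following Friday is Sep 14 2018.

Sep 7 2018, Sep 12 2018, Sep 14 2018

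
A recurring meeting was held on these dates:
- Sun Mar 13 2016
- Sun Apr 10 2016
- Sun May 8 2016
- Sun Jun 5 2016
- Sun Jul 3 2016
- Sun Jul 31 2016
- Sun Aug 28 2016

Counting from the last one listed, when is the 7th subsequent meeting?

The spacing is 28, 28, 28, 28, 28, 28 days — always 28 days.
Sun Aug 28 2016 + 28 days = Sun Sep 25 2016.
Sun Sep 25 2016 + 28 days = Sun Oct 23 2016.
Sun Oct 23 2016 + 28 days = Sun Nov 20 2016.
Sun Nov 20 2016 + 28 days = Sun Dec 18 2016.
Sun Dec 18 2016 + 28 days = Sun Jan 15 2017.
Sun Jan 15 2017 + 28 days = Sun Feb 12 2017.
Sun Feb 12 2017 + 28 days = Sun Mar 12 2017.

Sun Mar 12 2017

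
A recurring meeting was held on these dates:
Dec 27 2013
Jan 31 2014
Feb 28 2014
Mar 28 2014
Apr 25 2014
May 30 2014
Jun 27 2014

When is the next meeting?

These are Fridays with 35, 28, 28, 28, 35, 28-day gaps.
Each is the final Friday of its month — Jan 31 2014 is past the 28th, so '4th Friday' doesn't fit.
July 2014 ends with Friday Jul 25 2014.

Jul 25 2014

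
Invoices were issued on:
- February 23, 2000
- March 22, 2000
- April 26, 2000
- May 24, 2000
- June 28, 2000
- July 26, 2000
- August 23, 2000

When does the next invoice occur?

These are Wednesdays at 28- or 35-day spacing (28, 35, 28, 35, 28, 28).
The pattern: 4th Wednesday of the month.
4th Wednesday of September 2000: September 27, 2000.

September 27, 2000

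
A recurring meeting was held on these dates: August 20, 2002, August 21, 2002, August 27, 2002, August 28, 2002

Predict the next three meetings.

The gap pattern 1, 6, 1 repeats every 2 events.
These are the Tuesdays and Wednesdays of each week.
Next Tuesday: September 3, 2002.
Next Wednesday: September 4, 2002.
The following Tuesday is September 10, 2002.

September 3, 2002; September 4, 2002; September 10, 2002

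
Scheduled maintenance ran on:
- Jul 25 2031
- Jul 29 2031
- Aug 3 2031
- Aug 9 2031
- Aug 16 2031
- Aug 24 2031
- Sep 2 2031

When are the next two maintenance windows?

Gaps: 4, 5, 6, 7, 8, 9 days — each gap is 1 larger than the previous one.
Next gap: 10 days. Sep 2 2031 + 10 days = Sep 12 2031.
Next gap: 11 days. Sep 12 2031 + 11 days = Sep 23 2031.

Sep 12 2031, Sep 23 2031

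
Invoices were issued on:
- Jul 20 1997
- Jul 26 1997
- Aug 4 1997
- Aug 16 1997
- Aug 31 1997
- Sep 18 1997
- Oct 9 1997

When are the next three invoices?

Nov 2 1997, Nov 29 1997, Dec 29 1997

Intervals are 6, 9, 12, 15, 18, 21 days — an arithmetic progression with common difference 3.
Next gap: 24 days. Oct 9 1997 + 24 days = Nov 2 1997.
Next gap: 27 days. Nov 2 1997 + 27 days = Nov 29 1997.
Next gap: 30 days. Nov 29 1997 + 30 days = Dec 29 1997.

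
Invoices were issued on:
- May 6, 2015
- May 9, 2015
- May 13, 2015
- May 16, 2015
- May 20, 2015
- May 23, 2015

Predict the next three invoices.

Every event lands on a Wednesday or Saturday (gaps cycle 3, 4, 3, 4, 3).
So the schedule is: every Wednesday and Saturday.
Next Wednesday: May 27, 2015.
The following Saturday is May 30, 2015.
The following Wednesday is June 3, 2015.

May 27, 2015; May 30, 2015; June 3, 2015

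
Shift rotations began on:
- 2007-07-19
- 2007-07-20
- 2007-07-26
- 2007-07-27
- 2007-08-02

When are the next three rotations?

Every event lands on a Thursday or Friday (gaps cycle 1, 6, 1, 6).
So the schedule is: every Thursday and Friday.
Next Friday: 2007-08-03.
Next Thursday: 2007-08-09.
The following Friday is 2007-08-10.

2007-08-03, 2007-08-09, 2007-08-10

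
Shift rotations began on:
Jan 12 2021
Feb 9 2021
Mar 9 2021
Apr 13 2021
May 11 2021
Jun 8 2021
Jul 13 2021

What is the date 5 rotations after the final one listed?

Dec 14 2021

Gaps: 28, 28, 35, 28, 28, 35 days — a mix of 28 and 35. Every date is a Tuesday.
Each is the 2nd Tuesday of its month.
2nd Tuesday of August 2021: Aug 10 2021.
September 2021 — 2nd Tuesday is Sep 14 2021.
2nd Tuesday of October 2021: Oct 12 2021.
November 2021 — 2nd Tuesday is Nov 9 2021.
2nd Tuesday of December 2021: Dec 14 2021.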